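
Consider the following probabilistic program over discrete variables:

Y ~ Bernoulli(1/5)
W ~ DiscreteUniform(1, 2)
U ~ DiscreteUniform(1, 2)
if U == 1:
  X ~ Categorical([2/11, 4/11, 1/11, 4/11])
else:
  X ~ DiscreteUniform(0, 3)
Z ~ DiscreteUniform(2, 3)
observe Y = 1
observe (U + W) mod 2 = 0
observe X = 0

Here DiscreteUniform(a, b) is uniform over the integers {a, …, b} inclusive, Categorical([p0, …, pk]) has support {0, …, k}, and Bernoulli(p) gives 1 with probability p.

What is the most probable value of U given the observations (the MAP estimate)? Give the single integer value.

argmax_v P(U = v | obs) = 2

Enumerate traces; 4 have nonzero weight after conditioning:
  (Y=1, W=1, U=1, X=0, Z=2) weight 1/220
  (Y=1, W=1, U=1, X=0, Z=3) weight 1/220
  (Y=1, W=2, U=2, X=0, Z=2) weight 1/160
  (Y=1, W=2, U=2, X=0, Z=3) weight 1/160
Group by U:
  weight(U=1) = 1/110
  weight(U=2) = 1/80
Total weight = 1/110 + 1/80 = 19/880
P(U=1 | obs) = 1/110 / 19/880 = 8/19
P(U=2 | obs) = 1/80 / 19/880 = 11/19
argmax = 2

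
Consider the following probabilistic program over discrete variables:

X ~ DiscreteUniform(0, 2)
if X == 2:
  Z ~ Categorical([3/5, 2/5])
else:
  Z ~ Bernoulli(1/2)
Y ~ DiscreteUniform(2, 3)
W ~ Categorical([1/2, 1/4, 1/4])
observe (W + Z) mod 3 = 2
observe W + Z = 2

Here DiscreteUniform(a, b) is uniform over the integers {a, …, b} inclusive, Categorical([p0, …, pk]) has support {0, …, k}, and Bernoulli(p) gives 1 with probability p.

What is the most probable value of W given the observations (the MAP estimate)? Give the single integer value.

Enumerate traces; 12 have nonzero weight after conditioning:
  (X=0, Z=0, Y=2, W=2) weight 1/48
  (X=0, Z=0, Y=3, W=2) weight 1/48
  (X=0, Z=1, Y=2, W=1) weight 1/48
  (X=0, Z=1, Y=3, W=1) weight 1/48
  (X=1, Z=0, Y=2, W=2) weight 1/48
  (X=1, Z=0, Y=3, W=2) weight 1/48
  (X=1, Z=1, Y=2, W=1) weight 1/48
  (X=1, Z=1, Y=3, W=1) weight 1/48
  … 4 more
Group by W:
  weight(W=1) = 7/60
  weight(W=2) = 2/15
Total weight = 7/60 + 2/15 = 1/4
P(W=1 | obs) = 7/60 / 1/4 = 7/15
P(W=2 | obs) = 2/15 / 1/4 = 8/15
argmax = 2

argmax_v P(W = v | obs) = 2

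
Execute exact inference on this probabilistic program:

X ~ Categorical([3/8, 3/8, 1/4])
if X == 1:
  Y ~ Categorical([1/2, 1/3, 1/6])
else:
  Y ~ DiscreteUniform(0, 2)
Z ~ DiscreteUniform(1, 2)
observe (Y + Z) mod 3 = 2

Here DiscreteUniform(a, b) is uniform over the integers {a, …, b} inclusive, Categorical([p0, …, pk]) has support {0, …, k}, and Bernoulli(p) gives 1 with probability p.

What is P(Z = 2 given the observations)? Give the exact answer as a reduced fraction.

Enumerate traces; 6 have nonzero weight after conditioning:
  (X=0, Y=0, Z=2) weight 1/16
  (X=0, Y=1, Z=1) weight 1/16
  (X=1, Y=0, Z=2) weight 3/32
  (X=1, Y=1, Z=1) weight 1/16
  (X=2, Y=0, Z=2) weight 1/24
  (X=2, Y=1, Z=1) weight 1/24
Group by Z:
  weight(Z=1) = 1/6
  weight(Z=2) = 19/96
Total weight = 1/6 + 19/96 = 35/96
P(Z=1 | obs) = 1/6 / 35/96 = 16/35
P(Z=2 | obs) = 19/96 / 35/96 = 19/35

P(Z = 2 | obs) = 19/35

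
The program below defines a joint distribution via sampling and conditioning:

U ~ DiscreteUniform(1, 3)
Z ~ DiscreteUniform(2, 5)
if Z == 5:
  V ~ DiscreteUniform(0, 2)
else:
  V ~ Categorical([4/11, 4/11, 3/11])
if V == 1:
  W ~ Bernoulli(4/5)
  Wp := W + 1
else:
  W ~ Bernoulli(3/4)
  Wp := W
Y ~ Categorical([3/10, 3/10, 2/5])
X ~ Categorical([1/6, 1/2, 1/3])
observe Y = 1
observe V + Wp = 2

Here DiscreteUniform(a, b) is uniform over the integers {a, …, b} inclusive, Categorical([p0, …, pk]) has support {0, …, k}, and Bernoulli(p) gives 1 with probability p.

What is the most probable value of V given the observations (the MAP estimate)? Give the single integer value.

argmax_v P(V = v | obs) = 2

Enumerate traces; 72 have nonzero weight after conditioning:
  (U=1, Z=2, V=1, W=0, Y=1, X=0) weight 1/3300
  (U=1, Z=2, V=1, W=0, Y=1, X=1) weight 1/1100
  (U=1, Z=2, V=1, W=0, Y=1, X=2) weight 1/1650
  (U=1, Z=2, V=2, W=0, Y=1, X=0) weight 1/3520
  (U=1, Z=2, V=2, W=0, Y=1, X=1) weight 3/3520
  (U=1, Z=2, V=2, W=0, Y=1, X=2) weight 1/1760
  (U=1, Z=3, V=1, W=0, Y=1, X=0) weight 1/3300
  (U=1, Z=3, V=1, W=0, Y=1, X=1) weight 1/1100
  … 64 more
Group by V:
  weight(V=1) = 47/2200
  weight(V=2) = 19/880
Total weight = 47/2200 + 19/880 = 189/4400
P(V=1 | obs) = 47/2200 / 189/4400 = 94/189
P(V=2 | obs) = 19/880 / 189/4400 = 95/189
argmax = 2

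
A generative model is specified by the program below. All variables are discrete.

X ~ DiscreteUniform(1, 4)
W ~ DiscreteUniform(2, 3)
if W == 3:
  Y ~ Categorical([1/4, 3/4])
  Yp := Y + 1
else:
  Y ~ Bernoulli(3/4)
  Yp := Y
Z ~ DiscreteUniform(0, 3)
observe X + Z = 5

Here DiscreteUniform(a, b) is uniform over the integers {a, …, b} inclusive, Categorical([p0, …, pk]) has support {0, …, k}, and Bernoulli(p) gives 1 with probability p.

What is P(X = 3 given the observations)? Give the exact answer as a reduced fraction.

P(X = 3 | obs) = 1/3

Enumerate traces; 12 have nonzero weight after conditioning:
  (X=2, W=2, Y=0, Z=3) weight 1/128
  (X=2, W=2, Y=1, Z=3) weight 3/128
  (X=2, W=3, Y=0, Z=3) weight 1/128
  (X=2, W=3, Y=1, Z=3) weight 3/128
  (X=3, W=2, Y=0, Z=2) weight 1/128
  (X=3, W=2, Y=1, Z=2) weight 3/128
  (X=3, W=3, Y=0, Z=2) weight 1/128
  (X=3, W=3, Y=1, Z=2) weight 3/128
  (X=4, W=2, Y=0, Z=1) weight 1/128
  … 3 more
Group by X:
  weight(X=2) = 1/16
  weight(X=3) = 1/16
  weight(X=4) = 1/16
Total weight = 1/16 + 1/16 + 1/16 = 3/16
P(X=2 | obs) = 1/16 / 3/16 = 1/3
P(X=3 | obs) = 1/16 / 3/16 = 1/3
P(X=4 | obs) = 1/16 / 3/16 = 1/3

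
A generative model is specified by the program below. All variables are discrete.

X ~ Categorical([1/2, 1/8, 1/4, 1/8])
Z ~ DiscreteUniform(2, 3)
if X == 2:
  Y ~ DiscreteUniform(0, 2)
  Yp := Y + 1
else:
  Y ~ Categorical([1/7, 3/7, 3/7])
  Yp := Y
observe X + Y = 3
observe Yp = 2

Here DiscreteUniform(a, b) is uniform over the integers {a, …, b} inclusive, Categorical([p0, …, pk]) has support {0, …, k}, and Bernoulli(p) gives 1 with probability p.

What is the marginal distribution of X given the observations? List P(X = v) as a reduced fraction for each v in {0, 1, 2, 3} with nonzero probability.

Enumerate traces; 4 have nonzero weight after conditioning:
  (X=1, Z=2, Y=2) weight 3/112
  (X=1, Z=3, Y=2) weight 3/112
  (X=2, Z=2, Y=1) weight 1/24
  (X=2, Z=3, Y=1) weight 1/24
Group by X:
  weight(X=1) = 3/56
  weight(X=2) = 1/12
Total weight = 3/56 + 1/12 = 23/168
P(X=1 | obs) = 3/56 / 23/168 = 9/23
P(X=2 | obs) = 1/12 / 23/168 = 14/23

P(X=1) = 9/23, P(X=2) = 14/23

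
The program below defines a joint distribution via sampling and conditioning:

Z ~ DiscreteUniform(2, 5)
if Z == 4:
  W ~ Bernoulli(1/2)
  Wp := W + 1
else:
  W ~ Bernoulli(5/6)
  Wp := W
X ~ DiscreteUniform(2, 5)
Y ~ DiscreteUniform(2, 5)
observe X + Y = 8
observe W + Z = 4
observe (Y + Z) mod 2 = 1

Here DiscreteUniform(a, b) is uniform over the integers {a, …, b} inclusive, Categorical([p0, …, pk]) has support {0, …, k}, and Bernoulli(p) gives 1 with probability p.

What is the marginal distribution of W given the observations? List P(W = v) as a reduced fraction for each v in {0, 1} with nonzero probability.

Enumerate traces; 3 have nonzero weight after conditioning:
  (Z=3, W=1, X=4, Y=4) weight 5/384
  (Z=4, W=0, X=3, Y=5) weight 1/128
  (Z=4, W=0, X=5, Y=3) weight 1/128
Group by W:
  weight(W=0) = 1/64
  weight(W=1) = 5/384
Total weight = 1/64 + 5/384 = 11/384
P(W=0 | obs) = 1/64 / 11/384 = 6/11
P(W=1 | obs) = 5/384 / 11/384 = 5/11

P(W=0) = 6/11, P(W=1) = 5/11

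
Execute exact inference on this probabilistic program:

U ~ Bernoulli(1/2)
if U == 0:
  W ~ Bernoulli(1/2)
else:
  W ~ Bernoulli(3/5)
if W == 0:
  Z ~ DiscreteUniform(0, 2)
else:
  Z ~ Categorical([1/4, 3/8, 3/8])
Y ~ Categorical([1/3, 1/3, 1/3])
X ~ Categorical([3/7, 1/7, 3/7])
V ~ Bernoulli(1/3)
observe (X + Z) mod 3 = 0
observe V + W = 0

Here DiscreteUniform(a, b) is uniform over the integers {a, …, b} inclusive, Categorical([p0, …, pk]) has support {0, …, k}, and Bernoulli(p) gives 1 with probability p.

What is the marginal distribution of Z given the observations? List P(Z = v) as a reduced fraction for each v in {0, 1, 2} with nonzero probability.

P(Z=0) = 3/7, P(Z=1) = 3/7, P(Z=2) = 1/7

Enumerate traces; 18 have nonzero weight after conditioning:
  (U=0, W=0, Z=0, Y=0, X=0, V=0) weight 1/126
  (U=0, W=0, Z=0, Y=1, X=0, V=0) weight 1/126
  (U=0, W=0, Z=0, Y=2, X=0, V=0) weight 1/126
  (U=0, W=0, Z=1, Y=0, X=2, V=0) weight 1/126
  (U=0, W=0, Z=1, Y=1, X=2, V=0) weight 1/126
  (U=0, W=0, Z=1, Y=2, X=2, V=0) weight 1/126
  (U=0, W=0, Z=2, Y=0, X=1, V=0) weight 1/378
  (U=0, W=0, Z=2, Y=1, X=1, V=0) weight 1/378
  … 10 more
Group by Z:
  weight(Z=0) = 3/70
  weight(Z=1) = 3/70
  weight(Z=2) = 1/70
Total weight = 3/70 + 3/70 + 1/70 = 1/10
P(Z=0 | obs) = 3/70 / 1/10 = 3/7
P(Z=1 | obs) = 3/70 / 1/10 = 3/7
P(Z=2 | obs) = 1/70 / 1/10 = 1/7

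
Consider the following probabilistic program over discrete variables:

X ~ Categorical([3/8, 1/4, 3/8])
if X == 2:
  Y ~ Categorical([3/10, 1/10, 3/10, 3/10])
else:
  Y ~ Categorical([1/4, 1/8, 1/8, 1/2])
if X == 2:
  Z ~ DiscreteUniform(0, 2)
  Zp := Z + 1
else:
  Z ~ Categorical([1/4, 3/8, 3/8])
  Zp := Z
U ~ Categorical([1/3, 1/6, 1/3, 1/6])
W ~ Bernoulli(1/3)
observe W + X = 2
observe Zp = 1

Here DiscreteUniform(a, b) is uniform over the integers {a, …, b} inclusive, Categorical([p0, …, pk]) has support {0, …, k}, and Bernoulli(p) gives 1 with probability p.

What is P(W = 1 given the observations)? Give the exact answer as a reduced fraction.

P(W = 1 | obs) = 3/11

Enumerate traces; 32 have nonzero weight after conditioning:
  (X=1, Y=0, Z=1, U=0, W=1) weight 1/384
  (X=1, Y=0, Z=1, U=1, W=1) weight 1/768
  (X=1, Y=0, Z=1, U=2, W=1) weight 1/384
  (X=1, Y=0, Z=1, U=3, W=1) weight 1/768
  (X=1, Y=1, Z=1, U=0, W=1) weight 1/768
  (X=1, Y=1, Z=1, U=1, W=1) weight 1/1536
  (X=1, Y=1, Z=1, U=2, W=1) weight 1/768
  (X=1, Y=1, Z=1, U=3, W=1) weight 1/1536
  (X=2, Y=0, Z=0, U=0, W=0) weight 1/120
  … 23 more
Group by W:
  weight(W=0) = 1/12
  weight(W=1) = 1/32
Total weight = 1/12 + 1/32 = 11/96
P(W=0 | obs) = 1/12 / 11/96 = 8/11
P(W=1 | obs) = 1/32 / 11/96 = 3/11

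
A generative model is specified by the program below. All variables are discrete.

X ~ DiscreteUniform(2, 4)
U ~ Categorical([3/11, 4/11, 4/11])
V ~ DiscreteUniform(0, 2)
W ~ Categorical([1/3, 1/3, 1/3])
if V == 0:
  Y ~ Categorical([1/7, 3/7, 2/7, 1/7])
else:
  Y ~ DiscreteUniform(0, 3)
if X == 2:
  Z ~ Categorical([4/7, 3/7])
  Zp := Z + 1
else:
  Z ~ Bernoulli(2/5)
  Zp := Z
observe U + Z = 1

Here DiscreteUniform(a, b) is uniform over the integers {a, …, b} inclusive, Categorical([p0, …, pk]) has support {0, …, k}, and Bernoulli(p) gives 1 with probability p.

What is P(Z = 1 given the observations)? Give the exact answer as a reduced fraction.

P(Z = 1 | obs) = 129/377

Enumerate traces; 216 have nonzero weight after conditioning:
  (X=2, U=0, V=0, W=0, Y=0, Z=1) weight 1/1617
  (X=2, U=0, V=0, W=0, Y=1, Z=1) weight 1/539
  (X=2, U=0, V=0, W=0, Y=2, Z=1) weight 2/1617
  (X=2, U=0, V=0, W=0, Y=3, Z=1) weight 1/1617
  (X=2, U=0, V=0, W=1, Y=0, Z=1) weight 1/1617
  (X=2, U=0, V=0, W=1, Y=1, Z=1) weight 1/539
  (X=2, U=0, V=0, W=1, Y=2, Z=1) weight 2/1617
  (X=2, U=0, V=0, W=1, Y=3, Z=1) weight 1/1617
  (X=2, U=1, V=0, W=0, Y=0, Z=0) weight 16/14553
  … 207 more
Group by Z:
  weight(Z=0) = 248/1155
  weight(Z=1) = 43/385
Total weight = 248/1155 + 43/385 = 377/1155
P(Z=0 | obs) = 248/1155 / 377/1155 = 248/377
P(Z=1 | obs) = 43/385 / 377/1155 = 129/377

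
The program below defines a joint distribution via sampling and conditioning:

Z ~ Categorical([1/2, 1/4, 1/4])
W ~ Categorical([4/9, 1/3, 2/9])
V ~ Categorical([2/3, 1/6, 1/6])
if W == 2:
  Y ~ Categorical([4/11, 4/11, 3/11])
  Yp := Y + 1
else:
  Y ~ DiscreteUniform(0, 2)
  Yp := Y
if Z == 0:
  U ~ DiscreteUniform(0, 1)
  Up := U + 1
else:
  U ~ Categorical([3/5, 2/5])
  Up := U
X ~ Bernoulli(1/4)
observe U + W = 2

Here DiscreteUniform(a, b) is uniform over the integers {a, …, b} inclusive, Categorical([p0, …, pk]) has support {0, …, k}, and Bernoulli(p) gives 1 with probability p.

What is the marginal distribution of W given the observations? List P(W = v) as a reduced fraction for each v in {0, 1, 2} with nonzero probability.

P(W=1) = 27/49, P(W=2) = 22/49

Enumerate traces; 108 have nonzero weight after conditioning:
  (Z=0, W=1, V=0, Y=0, U=1, X=0) weight 1/72
  (Z=0, W=1, V=0, Y=0, U=1, X=1) weight 1/216
  (Z=0, W=1, V=0, Y=1, U=1, X=0) weight 1/72
  (Z=0, W=1, V=0, Y=1, U=1, X=1) weight 1/216
  (Z=0, W=1, V=0, Y=2, U=1, X=0) weight 1/72
  (Z=0, W=1, V=0, Y=2, U=1, X=1) weight 1/216
  (Z=0, W=1, V=1, Y=0, U=1, X=0) weight 1/288
  (Z=0, W=1, V=1, Y=0, U=1, X=1) weight 1/864
  (Z=0, W=2, V=0, Y=0, U=0, X=0) weight 1/99
  … 99 more
Group by W:
  weight(W=1) = 3/20
  weight(W=2) = 11/90
Total weight = 3/20 + 11/90 = 49/180
P(W=1 | obs) = 3/20 / 49/180 = 27/49
P(W=2 | obs) = 11/90 / 49/180 = 22/49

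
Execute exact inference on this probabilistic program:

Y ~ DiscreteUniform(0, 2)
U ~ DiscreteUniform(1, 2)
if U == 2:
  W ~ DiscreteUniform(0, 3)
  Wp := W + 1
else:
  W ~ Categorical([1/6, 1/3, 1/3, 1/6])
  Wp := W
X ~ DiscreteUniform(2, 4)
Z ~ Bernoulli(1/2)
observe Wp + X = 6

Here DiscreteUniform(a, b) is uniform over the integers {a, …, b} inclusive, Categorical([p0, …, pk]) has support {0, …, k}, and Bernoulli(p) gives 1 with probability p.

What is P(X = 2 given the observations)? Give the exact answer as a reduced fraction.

Enumerate traces; 30 have nonzero weight after conditioning:
  (Y=0, U=1, W=2, X=4, Z=0) weight 1/108
  (Y=0, U=1, W=2, X=4, Z=1) weight 1/108
  (Y=0, U=1, W=3, X=3, Z=0) weight 1/216
  (Y=0, U=1, W=3, X=3, Z=1) weight 1/216
  (Y=0, U=2, W=1, X=4, Z=0) weight 1/144
  (Y=0, U=2, W=1, X=4, Z=1) weight 1/144
  (Y=0, U=2, W=2, X=3, Z=0) weight 1/144
  (Y=0, U=2, W=2, X=3, Z=1) weight 1/144
  (Y=0, U=2, W=3, X=2, Z=0) weight 1/144
  … 21 more
Group by X:
  weight(X=2) = 1/24
  weight(X=3) = 5/72
  weight(X=4) = 7/72
Total weight = 1/24 + 5/72 + 7/72 = 5/24
P(X=2 | obs) = 1/24 / 5/24 = 1/5
P(X=3 | obs) = 5/72 / 5/24 = 1/3
P(X=4 | obs) = 7/72 / 5/24 = 7/15

P(X = 2 | obs) = 1/5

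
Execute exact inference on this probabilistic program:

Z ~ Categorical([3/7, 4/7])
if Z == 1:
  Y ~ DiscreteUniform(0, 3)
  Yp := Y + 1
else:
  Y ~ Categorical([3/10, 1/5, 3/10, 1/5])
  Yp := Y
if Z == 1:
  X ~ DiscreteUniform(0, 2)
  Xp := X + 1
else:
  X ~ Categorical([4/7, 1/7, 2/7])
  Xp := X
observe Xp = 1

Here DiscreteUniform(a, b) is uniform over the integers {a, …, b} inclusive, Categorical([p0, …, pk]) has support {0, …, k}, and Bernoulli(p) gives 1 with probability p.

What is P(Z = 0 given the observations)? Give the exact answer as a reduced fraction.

P(Z = 0 | obs) = 9/37

Enumerate traces; 8 have nonzero weight after conditioning:
  (Z=0, Y=0, X=1) weight 9/490
  (Z=0, Y=1, X=1) weight 3/245
  (Z=0, Y=2, X=1) weight 9/490
  (Z=0, Y=3, X=1) weight 3/245
  (Z=1, Y=0, X=0) weight 1/21
  (Z=1, Y=1, X=0) weight 1/21
  (Z=1, Y=2, X=0) weight 1/21
  (Z=1, Y=3, X=0) weight 1/21
Group by Z:
  weight(Z=0) = 3/49
  weight(Z=1) = 4/21
Total weight = 3/49 + 4/21 = 37/147
P(Z=0 | obs) = 3/49 / 37/147 = 9/37
P(Z=1 | obs) = 4/21 / 37/147 = 28/37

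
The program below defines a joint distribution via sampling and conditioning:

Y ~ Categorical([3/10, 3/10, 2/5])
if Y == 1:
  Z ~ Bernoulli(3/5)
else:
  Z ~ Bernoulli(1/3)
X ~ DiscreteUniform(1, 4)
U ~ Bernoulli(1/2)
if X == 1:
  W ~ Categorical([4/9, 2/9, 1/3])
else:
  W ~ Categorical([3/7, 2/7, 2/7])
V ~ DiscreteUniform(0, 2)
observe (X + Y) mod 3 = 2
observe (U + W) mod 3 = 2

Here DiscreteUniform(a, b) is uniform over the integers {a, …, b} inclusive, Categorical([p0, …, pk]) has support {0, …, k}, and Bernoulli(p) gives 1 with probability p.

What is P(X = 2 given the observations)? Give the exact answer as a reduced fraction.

Enumerate traces; 48 have nonzero weight after conditioning:
  (Y=0, Z=0, X=2, U=0, W=2, V=0) weight 1/420
  (Y=0, Z=0, X=2, U=0, W=2, V=1) weight 1/420
  (Y=0, Z=0, X=2, U=0, W=2, V=2) weight 1/420
  (Y=0, Z=0, X=2, U=1, W=1, V=0) weight 1/420
  (Y=0, Z=0, X=2, U=1, W=1, V=1) weight 1/420
  (Y=0, Z=0, X=2, U=1, W=1, V=2) weight 1/420
  (Y=0, Z=1, X=2, U=0, W=2, V=0) weight 1/840
  (Y=0, Z=1, X=2, U=0, W=2, V=1) weight 1/840
  (Y=1, Z=0, X=1, U=0, W=2, V=0) weight 1/600
  (Y=1, Z=0, X=4, U=0, W=2, V=0) weight 1/700
  … 38 more
Group by X:
  weight(X=1) = 1/48
  weight(X=2) = 3/140
  weight(X=3) = 1/35
  weight(X=4) = 3/140
Total weight = 1/48 + 3/140 + 1/35 + 3/140 = 31/336
P(X=1 | obs) = 1/48 / 31/336 = 7/31
P(X=2 | obs) = 3/140 / 31/336 = 36/155
P(X=3 | obs) = 1/35 / 31/336 = 48/155
P(X=4 | obs) = 3/140 / 31/336 = 36/155

P(X = 2 | obs) = 36/155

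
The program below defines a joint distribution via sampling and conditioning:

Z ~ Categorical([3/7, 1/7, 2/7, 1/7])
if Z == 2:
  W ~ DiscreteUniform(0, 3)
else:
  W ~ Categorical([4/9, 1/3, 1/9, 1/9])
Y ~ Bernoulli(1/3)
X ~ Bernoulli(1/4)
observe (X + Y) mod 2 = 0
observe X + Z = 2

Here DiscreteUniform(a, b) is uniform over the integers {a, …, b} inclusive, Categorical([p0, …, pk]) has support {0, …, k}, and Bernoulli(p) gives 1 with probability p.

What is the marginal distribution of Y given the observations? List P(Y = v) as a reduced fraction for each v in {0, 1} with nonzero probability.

Enumerate traces; 8 have nonzero weight after conditioning:
  (Z=1, W=0, Y=1, X=1) weight 1/189
  (Z=1, W=1, Y=1, X=1) weight 1/252
  (Z=1, W=2, Y=1, X=1) weight 1/756
  (Z=1, W=3, Y=1, X=1) weight 1/756
  (Z=2, W=0, Y=0, X=0) weight 1/28
  (Z=2, W=1, Y=0, X=0) weight 1/28
  (Z=2, W=2, Y=0, X=0) weight 1/28
  (Z=2, W=3, Y=0, X=0) weight 1/28
Group by Y:
  weight(Y=0) = 1/7
  weight(Y=1) = 1/84
Total weight = 1/7 + 1/84 = 13/84
P(Y=0 | obs) = 1/7 / 13/84 = 12/13
P(Y=1 | obs) = 1/84 / 13/84 = 1/13

P(Y=0) = 12/13, P(Y=1) = 1/13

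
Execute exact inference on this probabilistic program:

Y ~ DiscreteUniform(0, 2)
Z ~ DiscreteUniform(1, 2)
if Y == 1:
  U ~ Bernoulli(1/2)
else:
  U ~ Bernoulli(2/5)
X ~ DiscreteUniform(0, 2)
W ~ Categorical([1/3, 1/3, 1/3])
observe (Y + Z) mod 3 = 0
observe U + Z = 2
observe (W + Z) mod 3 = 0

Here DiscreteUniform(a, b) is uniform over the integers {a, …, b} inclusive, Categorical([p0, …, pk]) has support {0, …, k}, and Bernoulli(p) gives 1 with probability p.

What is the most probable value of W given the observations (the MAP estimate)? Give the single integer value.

argmax_v P(W = v | obs) = 1

Enumerate traces; 6 have nonzero weight after conditioning:
  (Y=1, Z=2, U=0, X=0, W=1) weight 1/108
  (Y=1, Z=2, U=0, X=1, W=1) weight 1/108
  (Y=1, Z=2, U=0, X=2, W=1) weight 1/108
  (Y=2, Z=1, U=1, X=0, W=2) weight 1/135
  (Y=2, Z=1, U=1, X=1, W=2) weight 1/135
  (Y=2, Z=1, U=1, X=2, W=2) weight 1/135
Group by W:
  weight(W=1) = 1/36
  weight(W=2) = 1/45
Total weight = 1/36 + 1/45 = 1/20
P(W=1 | obs) = 1/36 / 1/20 = 5/9
P(W=2 | obs) = 1/45 / 1/20 = 4/9
argmax = 1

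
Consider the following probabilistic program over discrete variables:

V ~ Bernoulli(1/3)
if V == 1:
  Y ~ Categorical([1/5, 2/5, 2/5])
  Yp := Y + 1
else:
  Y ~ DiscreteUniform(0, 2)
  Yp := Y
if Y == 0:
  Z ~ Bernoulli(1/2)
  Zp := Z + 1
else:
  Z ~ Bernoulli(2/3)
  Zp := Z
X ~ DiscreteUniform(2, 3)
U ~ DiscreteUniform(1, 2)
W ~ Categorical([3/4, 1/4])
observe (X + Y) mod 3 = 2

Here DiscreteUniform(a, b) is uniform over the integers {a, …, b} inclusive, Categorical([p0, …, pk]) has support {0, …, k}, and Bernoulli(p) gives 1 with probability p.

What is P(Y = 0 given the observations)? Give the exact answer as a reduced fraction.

P(Y = 0 | obs) = 13/29

Enumerate traces; 32 have nonzero weight after conditioning:
  (V=0, Y=0, Z=0, X=2, U=1, W=0) weight 1/48
  (V=0, Y=0, Z=0, X=2, U=1, W=1) weight 1/144
  (V=0, Y=0, Z=0, X=2, U=2, W=0) weight 1/48
  (V=0, Y=0, Z=0, X=2, U=2, W=1) weight 1/144
  (V=0, Y=0, Z=1, X=2, U=1, W=0) weight 1/48
  (V=0, Y=0, Z=1, X=2, U=1, W=1) weight 1/144
  (V=0, Y=0, Z=1, X=2, U=2, W=0) weight 1/48
  (V=0, Y=0, Z=1, X=2, U=2, W=1) weight 1/144
  (V=0, Y=2, Z=0, X=3, U=1, W=0) weight 1/72
  … 23 more
Group by Y:
  weight(Y=0) = 13/90
  weight(Y=2) = 8/45
Total weight = 13/90 + 8/45 = 29/90
P(Y=0 | obs) = 13/90 / 29/90 = 13/29
P(Y=2 | obs) = 8/45 / 29/90 = 16/29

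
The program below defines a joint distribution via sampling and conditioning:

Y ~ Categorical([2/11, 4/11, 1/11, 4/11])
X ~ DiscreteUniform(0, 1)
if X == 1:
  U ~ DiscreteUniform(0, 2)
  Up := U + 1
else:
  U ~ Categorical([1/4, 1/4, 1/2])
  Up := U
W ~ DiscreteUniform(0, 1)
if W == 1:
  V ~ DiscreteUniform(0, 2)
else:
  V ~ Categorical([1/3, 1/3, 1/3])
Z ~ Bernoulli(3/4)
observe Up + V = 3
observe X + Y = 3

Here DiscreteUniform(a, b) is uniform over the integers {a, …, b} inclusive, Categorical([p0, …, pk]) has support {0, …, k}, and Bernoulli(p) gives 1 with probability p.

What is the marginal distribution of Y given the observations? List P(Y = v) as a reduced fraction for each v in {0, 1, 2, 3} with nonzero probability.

Enumerate traces; 20 have nonzero weight after conditioning:
  (Y=2, X=1, U=0, W=0, V=2, Z=0) weight 1/1584
  (Y=2, X=1, U=0, W=0, V=2, Z=1) weight 1/528
  (Y=2, X=1, U=0, W=1, V=2, Z=0) weight 1/1584
  (Y=2, X=1, U=0, W=1, V=2, Z=1) weight 1/528
  (Y=2, X=1, U=1, W=0, V=1, Z=0) weight 1/1584
  (Y=2, X=1, U=1, W=0, V=1, Z=1) weight 1/528
  (Y=2, X=1, U=1, W=1, V=1, Z=0) weight 1/1584
  (Y=2, X=1, U=1, W=1, V=1, Z=1) weight 1/528
  (Y=3, X=0, U=1, W=0, V=2, Z=0) weight 1/528
  … 11 more
Group by Y:
  weight(Y=2) = 1/66
  weight(Y=3) = 1/22
Total weight = 1/66 + 1/22 = 2/33
P(Y=2 | obs) = 1/66 / 2/33 = 1/4
P(Y=3 | obs) = 1/22 / 2/33 = 3/4

P(Y=2) = 1/4, P(Y=3) = 3/4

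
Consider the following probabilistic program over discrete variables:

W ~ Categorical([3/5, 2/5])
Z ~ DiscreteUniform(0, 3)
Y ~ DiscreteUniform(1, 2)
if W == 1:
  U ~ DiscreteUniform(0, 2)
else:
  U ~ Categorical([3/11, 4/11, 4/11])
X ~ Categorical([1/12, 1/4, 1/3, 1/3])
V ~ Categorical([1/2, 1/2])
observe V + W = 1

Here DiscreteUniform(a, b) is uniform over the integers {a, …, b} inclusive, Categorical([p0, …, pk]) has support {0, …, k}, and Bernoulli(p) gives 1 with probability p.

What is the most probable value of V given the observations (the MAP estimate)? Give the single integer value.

argmax_v P(V = v | obs) = 1

Enumerate traces; 192 have nonzero weight after conditioning:
  (W=0, Z=0, Y=1, U=0, X=0, V=1) weight 3/3520
  (W=0, Z=0, Y=1, U=0, X=1, V=1) weight 9/3520
  (W=0, Z=0, Y=1, U=0, X=2, V=1) weight 3/880
  (W=0, Z=0, Y=1, U=0, X=3, V=1) weight 3/880
  (W=0, Z=0, Y=1, U=1, X=0, V=1) weight 1/880
  (W=0, Z=0, Y=1, U=1, X=1, V=1) weight 3/880
  (W=0, Z=0, Y=1, U=1, X=2, V=1) weight 1/220
  (W=0, Z=0, Y=1, U=1, X=3, V=1) weight 1/220
  (W=1, Z=0, Y=1, U=0, X=0, V=0) weight 1/1440
  … 183 more
Group by V:
  weight(V=0) = 1/5
  weight(V=1) = 3/10
Total weight = 1/5 + 3/10 = 1/2
P(V=0 | obs) = 1/5 / 1/2 = 2/5
P(V=1 | obs) = 3/10 / 1/2 = 3/5
argmax = 1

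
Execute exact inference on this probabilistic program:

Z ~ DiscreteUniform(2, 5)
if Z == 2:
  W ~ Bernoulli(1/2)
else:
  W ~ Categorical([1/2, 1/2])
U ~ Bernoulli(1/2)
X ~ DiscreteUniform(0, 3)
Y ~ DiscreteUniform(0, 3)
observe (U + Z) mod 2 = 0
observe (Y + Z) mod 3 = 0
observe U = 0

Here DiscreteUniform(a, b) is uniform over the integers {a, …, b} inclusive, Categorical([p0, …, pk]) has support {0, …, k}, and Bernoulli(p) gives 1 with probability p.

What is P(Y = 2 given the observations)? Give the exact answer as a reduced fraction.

Enumerate traces; 16 have nonzero weight after conditioning:
  (Z=2, W=0, U=0, X=0, Y=1) weight 1/256
  (Z=2, W=0, U=0, X=1, Y=1) weight 1/256
  (Z=2, W=0, U=0, X=2, Y=1) weight 1/256
  (Z=2, W=0, U=0, X=3, Y=1) weight 1/256
  (Z=2, W=1, U=0, X=0, Y=1) weight 1/256
  (Z=2, W=1, U=0, X=1, Y=1) weight 1/256
  (Z=2, W=1, U=0, X=2, Y=1) weight 1/256
  (Z=2, W=1, U=0, X=3, Y=1) weight 1/256
  (Z=4, W=0, U=0, X=0, Y=2) weight 1/256
  … 7 more
Group by Y:
  weight(Y=1) = 1/32
  weight(Y=2) = 1/32
Total weight = 1/32 + 1/32 = 1/16
P(Y=1 | obs) = 1/32 / 1/16 = 1/2
P(Y=2 | obs) = 1/32 / 1/16 = 1/2

P(Y = 2 | obs) = 1/2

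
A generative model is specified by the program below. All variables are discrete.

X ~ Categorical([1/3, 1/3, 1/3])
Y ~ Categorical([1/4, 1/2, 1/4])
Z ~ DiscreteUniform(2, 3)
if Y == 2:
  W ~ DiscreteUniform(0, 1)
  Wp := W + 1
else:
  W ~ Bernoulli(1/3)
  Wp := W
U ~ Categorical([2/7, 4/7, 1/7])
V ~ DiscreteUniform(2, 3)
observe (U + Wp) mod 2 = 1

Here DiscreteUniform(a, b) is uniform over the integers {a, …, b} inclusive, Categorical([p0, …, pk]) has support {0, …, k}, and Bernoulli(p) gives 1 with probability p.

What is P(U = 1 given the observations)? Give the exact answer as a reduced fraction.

Enumerate traces; 108 have nonzero weight after conditioning:
  (X=0, Y=0, Z=2, W=0, U=1, V=2) weight 1/126
  (X=0, Y=0, Z=2, W=0, U=1, V=3) weight 1/126
  (X=0, Y=0, Z=2, W=1, U=0, V=2) weight 1/504
  (X=0, Y=0, Z=2, W=1, U=0, V=3) weight 1/504
  (X=0, Y=0, Z=2, W=1, U=2, V=2) weight 1/1008
  (X=0, Y=0, Z=2, W=1, U=2, V=3) weight 1/1008
  (X=0, Y=0, Z=3, W=0, U=1, V=2) weight 1/126
  (X=0, Y=0, Z=3, W=0, U=1, V=3) weight 1/126
  … 100 more
Group by U:
  weight(U=0) = 3/28
  weight(U=1) = 5/14
  weight(U=2) = 3/56
Total weight = 3/28 + 5/14 + 3/56 = 29/56
P(U=0 | obs) = 3/28 / 29/56 = 6/29
P(U=1 | obs) = 5/14 / 29/56 = 20/29
P(U=2 | obs) = 3/56 / 29/56 = 3/29

P(U = 1 | obs) = 20/29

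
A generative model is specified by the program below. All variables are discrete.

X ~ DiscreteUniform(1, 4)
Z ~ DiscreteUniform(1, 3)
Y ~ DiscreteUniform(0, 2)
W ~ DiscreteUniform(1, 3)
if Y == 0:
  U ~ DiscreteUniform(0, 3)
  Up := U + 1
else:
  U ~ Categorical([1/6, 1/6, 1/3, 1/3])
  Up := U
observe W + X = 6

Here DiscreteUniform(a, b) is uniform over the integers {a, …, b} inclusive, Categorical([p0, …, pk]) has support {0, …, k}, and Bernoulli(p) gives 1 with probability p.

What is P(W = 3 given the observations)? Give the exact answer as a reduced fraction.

P(W = 3 | obs) = 1/2

Enumerate traces; 72 have nonzero weight after conditioning:
  (X=3, Z=1, Y=0, W=3, U=0) weight 1/432
  (X=3, Z=1, Y=0, W=3, U=1) weight 1/432
  (X=3, Z=1, Y=0, W=3, U=2) weight 1/432
  (X=3, Z=1, Y=0, W=3, U=3) weight 1/432
  (X=3, Z=1, Y=1, W=3, U=0) weight 1/648
  (X=3, Z=1, Y=1, W=3, U=1) weight 1/648
  (X=3, Z=1, Y=1, W=3, U=2) weight 1/324
  (X=3, Z=1, Y=1, W=3, U=3) weight 1/324
  (X=4, Z=1, Y=0, W=2, U=0) weight 1/432
  … 63 more
Group by W:
  weight(W=2) = 1/12
  weight(W=3) = 1/12
Total weight = 1/12 + 1/12 = 1/6
P(W=2 | obs) = 1/12 / 1/6 = 1/2
P(W=3 | obs) = 1/12 / 1/6 = 1/2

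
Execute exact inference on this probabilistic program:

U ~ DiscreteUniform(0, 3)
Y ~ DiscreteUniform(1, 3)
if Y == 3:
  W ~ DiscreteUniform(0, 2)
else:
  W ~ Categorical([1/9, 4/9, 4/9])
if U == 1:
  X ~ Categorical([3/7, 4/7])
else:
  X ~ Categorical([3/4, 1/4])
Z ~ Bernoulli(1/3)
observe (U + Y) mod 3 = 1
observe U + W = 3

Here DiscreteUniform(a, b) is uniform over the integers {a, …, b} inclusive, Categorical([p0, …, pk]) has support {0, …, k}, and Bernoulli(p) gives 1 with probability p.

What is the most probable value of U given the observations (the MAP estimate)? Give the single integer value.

argmax_v P(U = v | obs) = 2

Enumerate traces; 12 have nonzero weight after conditioning:
  (U=1, Y=3, W=2, X=0, Z=0) weight 1/126
  (U=1, Y=3, W=2, X=0, Z=1) weight 1/252
  (U=1, Y=3, W=2, X=1, Z=0) weight 2/189
  (U=1, Y=3, W=2, X=1, Z=1) weight 1/189
  (U=2, Y=2, W=1, X=0, Z=0) weight 1/54
  (U=2, Y=2, W=1, X=0, Z=1) weight 1/108
  (U=2, Y=2, W=1, X=1, Z=0) weight 1/162
  (U=2, Y=2, W=1, X=1, Z=1) weight 1/324
  (U=3, Y=1, W=0, X=0, Z=0) weight 1/216
  … 3 more
Group by U:
  weight(U=1) = 1/36
  weight(U=2) = 1/27
  weight(U=3) = 1/108
Total weight = 1/36 + 1/27 + 1/108 = 2/27
P(U=1 | obs) = 1/36 / 2/27 = 3/8
P(U=2 | obs) = 1/27 / 2/27 = 1/2
P(U=3 | obs) = 1/108 / 2/27 = 1/8
argmax = 2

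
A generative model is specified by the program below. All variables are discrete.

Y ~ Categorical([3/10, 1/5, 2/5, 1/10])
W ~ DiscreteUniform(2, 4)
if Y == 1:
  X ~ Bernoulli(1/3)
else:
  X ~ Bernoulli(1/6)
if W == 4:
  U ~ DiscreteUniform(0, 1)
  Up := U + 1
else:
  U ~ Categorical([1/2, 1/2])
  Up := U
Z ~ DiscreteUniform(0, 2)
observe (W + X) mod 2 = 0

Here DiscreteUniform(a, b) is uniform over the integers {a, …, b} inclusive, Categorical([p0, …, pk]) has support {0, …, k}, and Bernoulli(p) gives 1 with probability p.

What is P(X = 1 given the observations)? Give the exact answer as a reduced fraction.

Enumerate traces; 72 have nonzero weight after conditioning:
  (Y=0, W=2, X=0, U=0, Z=0) weight 1/72
  (Y=0, W=2, X=0, U=0, Z=1) weight 1/72
  (Y=0, W=2, X=0, U=0, Z=2) weight 1/72
  (Y=0, W=2, X=0, U=1, Z=0) weight 1/72
  (Y=0, W=2, X=0, U=1, Z=1) weight 1/72
  (Y=0, W=2, X=0, U=1, Z=2) weight 1/72
  (Y=0, W=3, X=1, U=0, Z=0) weight 1/360
  (Y=0, W=3, X=1, U=0, Z=1) weight 1/360
  … 64 more
Group by X:
  weight(X=0) = 8/15
  weight(X=1) = 1/15
Total weight = 8/15 + 1/15 = 3/5
P(X=0 | obs) = 8/15 / 3/5 = 8/9
P(X=1 | obs) = 1/15 / 3/5 = 1/9

P(X = 1 | obs) = 1/9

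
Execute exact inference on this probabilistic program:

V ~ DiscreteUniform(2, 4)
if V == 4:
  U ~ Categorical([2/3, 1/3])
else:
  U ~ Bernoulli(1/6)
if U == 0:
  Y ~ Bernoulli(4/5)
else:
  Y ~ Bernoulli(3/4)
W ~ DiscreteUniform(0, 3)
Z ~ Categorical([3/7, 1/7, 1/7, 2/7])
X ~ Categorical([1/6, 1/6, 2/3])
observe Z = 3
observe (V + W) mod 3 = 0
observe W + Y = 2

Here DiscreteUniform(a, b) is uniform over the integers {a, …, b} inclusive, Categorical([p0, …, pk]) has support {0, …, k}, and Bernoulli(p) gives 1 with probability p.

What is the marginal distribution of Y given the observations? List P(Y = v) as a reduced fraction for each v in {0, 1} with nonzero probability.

P(Y=0) = 26/121, P(Y=1) = 95/121

Enumerate traces; 12 have nonzero weight after conditioning:
  (V=2, U=0, Y=1, W=1, Z=3, X=0) weight 1/378
  (V=2, U=0, Y=1, W=1, Z=3, X=1) weight 1/378
  (V=2, U=0, Y=1, W=1, Z=3, X=2) weight 2/189
  (V=2, U=1, Y=1, W=1, Z=3, X=0) weight 1/2016
  (V=2, U=1, Y=1, W=1, Z=3, X=1) weight 1/2016
  (V=2, U=1, Y=1, W=1, Z=3, X=2) weight 1/504
  (V=4, U=0, Y=0, W=2, Z=3, X=0) weight 1/1890
  (V=4, U=0, Y=0, W=2, Z=3, X=1) weight 1/1890
  … 4 more
Group by Y:
  weight(Y=0) = 13/2520
  weight(Y=1) = 19/1008
Total weight = 13/2520 + 19/1008 = 121/5040
P(Y=0 | obs) = 13/2520 / 121/5040 = 26/121
P(Y=1 | obs) = 19/1008 / 121/5040 = 95/121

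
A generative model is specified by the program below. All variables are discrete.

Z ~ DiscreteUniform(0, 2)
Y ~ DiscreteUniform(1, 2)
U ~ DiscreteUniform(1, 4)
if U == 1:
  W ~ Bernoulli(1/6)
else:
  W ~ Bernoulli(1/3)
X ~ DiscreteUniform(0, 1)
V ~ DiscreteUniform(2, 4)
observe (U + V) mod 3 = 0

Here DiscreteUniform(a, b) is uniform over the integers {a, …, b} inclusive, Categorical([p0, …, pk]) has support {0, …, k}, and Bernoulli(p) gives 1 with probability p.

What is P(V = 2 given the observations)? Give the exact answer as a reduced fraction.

Enumerate traces; 96 have nonzero weight after conditioning:
  (Z=0, Y=1, U=1, W=0, X=0, V=2) weight 5/864
  (Z=0, Y=1, U=1, W=0, X=1, V=2) weight 5/864
  (Z=0, Y=1, U=1, W=1, X=0, V=2) weight 1/864
  (Z=0, Y=1, U=1, W=1, X=1, V=2) weight 1/864
  (Z=0, Y=1, U=2, W=0, X=0, V=4) weight 1/216
  (Z=0, Y=1, U=2, W=0, X=1, V=4) weight 1/216
  (Z=0, Y=1, U=2, W=1, X=0, V=4) weight 1/432
  (Z=0, Y=1, U=2, W=1, X=1, V=4) weight 1/432
  (Z=0, Y=1, U=3, W=0, X=0, V=3) weight 1/216
  … 87 more
Group by V:
  weight(V=2) = 1/6
  weight(V=3) = 1/12
  weight(V=4) = 1/12
Total weight = 1/6 + 1/12 + 1/12 = 1/3
P(V=2 | obs) = 1/6 / 1/3 = 1/2
P(V=3 | obs) = 1/12 / 1/3 = 1/4
P(V=4 | obs) = 1/12 / 1/3 = 1/4

P(V = 2 | obs) = 1/2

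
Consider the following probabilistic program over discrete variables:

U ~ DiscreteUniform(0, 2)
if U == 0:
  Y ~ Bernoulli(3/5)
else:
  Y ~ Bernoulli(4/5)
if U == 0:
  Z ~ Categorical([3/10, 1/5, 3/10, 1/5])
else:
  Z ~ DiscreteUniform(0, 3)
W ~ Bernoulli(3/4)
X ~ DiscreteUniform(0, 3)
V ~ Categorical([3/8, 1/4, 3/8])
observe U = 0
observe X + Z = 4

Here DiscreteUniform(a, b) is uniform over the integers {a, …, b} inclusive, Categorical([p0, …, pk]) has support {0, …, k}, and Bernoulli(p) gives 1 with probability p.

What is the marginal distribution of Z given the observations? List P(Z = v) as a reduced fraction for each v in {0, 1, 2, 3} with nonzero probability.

P(Z=1) = 2/7, P(Z=2) = 3/7, P(Z=3) = 2/7

Enumerate traces; 36 have nonzero weight after conditioning:
  (U=0, Y=0, Z=1, W=0, X=3, V=0) weight 1/1600
  (U=0, Y=0, Z=1, W=0, X=3, V=1) weight 1/2400
  (U=0, Y=0, Z=1, W=0, X=3, V=2) weight 1/1600
  (U=0, Y=0, Z=1, W=1, X=3, V=0) weight 3/1600
  (U=0, Y=0, Z=1, W=1, X=3, V=1) weight 1/800
  (U=0, Y=0, Z=1, W=1, X=3, V=2) weight 3/1600
  (U=0, Y=0, Z=2, W=0, X=2, V=0) weight 3/3200
  (U=0, Y=0, Z=2, W=0, X=2, V=1) weight 1/1600
  (U=0, Y=0, Z=3, W=0, X=1, V=0) weight 1/1600
  … 27 more
Group by Z:
  weight(Z=1) = 1/60
  weight(Z=2) = 1/40
  weight(Z=3) = 1/60
Total weight = 1/60 + 1/40 + 1/60 = 7/120
P(Z=1 | obs) = 1/60 / 7/120 = 2/7
P(Z=2 | obs) = 1/40 / 7/120 = 3/7
P(Z=3 | obs) = 1/60 / 7/120 = 2/7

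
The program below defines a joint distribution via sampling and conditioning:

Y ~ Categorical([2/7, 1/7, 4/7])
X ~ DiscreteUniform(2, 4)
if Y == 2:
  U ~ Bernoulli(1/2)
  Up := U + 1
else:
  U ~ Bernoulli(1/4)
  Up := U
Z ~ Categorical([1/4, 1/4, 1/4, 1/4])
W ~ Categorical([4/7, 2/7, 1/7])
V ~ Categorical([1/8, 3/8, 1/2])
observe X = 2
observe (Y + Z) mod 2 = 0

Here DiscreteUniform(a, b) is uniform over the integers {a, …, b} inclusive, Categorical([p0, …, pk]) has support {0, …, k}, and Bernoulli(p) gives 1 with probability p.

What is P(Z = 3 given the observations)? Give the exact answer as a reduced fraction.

Enumerate traces; 108 have nonzero weight after conditioning:
  (Y=0, X=2, U=0, Z=0, W=0, V=0) weight 1/784
  (Y=0, X=2, U=0, Z=0, W=0, V=1) weight 3/784
  (Y=0, X=2, U=0, Z=0, W=0, V=2) weight 1/196
  (Y=0, X=2, U=0, Z=0, W=1, V=0) weight 1/1568
  (Y=0, X=2, U=0, Z=0, W=1, V=1) weight 3/1568
  (Y=0, X=2, U=0, Z=0, W=1, V=2) weight 1/392
  (Y=0, X=2, U=0, Z=0, W=2, V=0) weight 1/3136
  (Y=0, X=2, U=0, Z=0, W=2, V=1) weight 3/3136
  (Y=0, X=2, U=0, Z=2, W=0, V=0) weight 1/784
  (Y=1, X=2, U=0, Z=1, W=0, V=0) weight 1/1568
  … 98 more
Group by Z:
  weight(Z=0) = 1/14
  weight(Z=1) = 1/84
  weight(Z=2) = 1/14
  weight(Z=3) = 1/84
Total weight = 1/14 + 1/84 + 1/14 + 1/84 = 1/6
P(Z=0 | obs) = 1/14 / 1/6 = 3/7
P(Z=1 | obs) = 1/84 / 1/6 = 1/14
P(Z=2 | obs) = 1/14 / 1/6 = 3/7
P(Z=3 | obs) = 1/84 / 1/6 = 1/14

P(Z = 3 | obs) = 1/14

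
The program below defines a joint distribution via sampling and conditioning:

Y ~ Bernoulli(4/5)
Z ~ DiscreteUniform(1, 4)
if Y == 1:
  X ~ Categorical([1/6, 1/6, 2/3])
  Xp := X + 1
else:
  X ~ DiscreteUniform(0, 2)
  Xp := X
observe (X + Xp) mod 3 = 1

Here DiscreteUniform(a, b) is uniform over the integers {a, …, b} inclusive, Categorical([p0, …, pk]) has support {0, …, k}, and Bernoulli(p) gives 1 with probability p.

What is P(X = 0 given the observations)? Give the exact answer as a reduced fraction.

Enumerate traces; 8 have nonzero weight after conditioning:
  (Y=0, Z=1, X=2) weight 1/60
  (Y=0, Z=2, X=2) weight 1/60
  (Y=0, Z=3, X=2) weight 1/60
  (Y=0, Z=4, X=2) weight 1/60
  (Y=1, Z=1, X=0) weight 1/30
  (Y=1, Z=2, X=0) weight 1/30
  (Y=1, Z=3, X=0) weight 1/30
  (Y=1, Z=4, X=0) weight 1/30
Group by X:
  weight(X=0) = 2/15
  weight(X=2) = 1/15
Total weight = 2/15 + 1/15 = 1/5
P(X=0 | obs) = 2/15 / 1/5 = 2/3
P(X=2 | obs) = 1/15 / 1/5 = 1/3

P(X = 0 | obs) = 2/3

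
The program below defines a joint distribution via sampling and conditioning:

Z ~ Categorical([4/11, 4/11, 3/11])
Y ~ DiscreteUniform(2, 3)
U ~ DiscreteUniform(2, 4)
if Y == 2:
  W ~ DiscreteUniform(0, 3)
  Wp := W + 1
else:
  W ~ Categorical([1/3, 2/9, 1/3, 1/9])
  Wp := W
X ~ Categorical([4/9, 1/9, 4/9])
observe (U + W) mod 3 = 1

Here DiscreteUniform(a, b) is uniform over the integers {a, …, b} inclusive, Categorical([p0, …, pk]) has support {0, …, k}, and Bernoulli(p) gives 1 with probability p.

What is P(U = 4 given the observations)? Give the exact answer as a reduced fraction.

Enumerate traces; 72 have nonzero weight after conditioning:
  (Z=0, Y=2, U=2, W=2, X=0) weight 2/297
  (Z=0, Y=2, U=2, W=2, X=1) weight 1/594
  (Z=0, Y=2, U=2, W=2, X=2) weight 2/297
  (Z=0, Y=2, U=3, W=1, X=0) weight 2/297
  (Z=0, Y=2, U=3, W=1, X=1) weight 1/594
  (Z=0, Y=2, U=3, W=1, X=2) weight 2/297
  (Z=0, Y=2, U=4, W=0, X=0) weight 2/297
  (Z=0, Y=2, U=4, W=0, X=1) weight 1/594
  … 64 more
Group by U:
  weight(U=2) = 7/72
  weight(U=3) = 17/216
  weight(U=4) = 17/108
Total weight = 7/72 + 17/216 + 17/108 = 1/3
P(U=2 | obs) = 7/72 / 1/3 = 7/24
P(U=3 | obs) = 17/216 / 1/3 = 17/72
P(U=4 | obs) = 17/108 / 1/3 = 17/36

P(U = 4 | obs) = 17/36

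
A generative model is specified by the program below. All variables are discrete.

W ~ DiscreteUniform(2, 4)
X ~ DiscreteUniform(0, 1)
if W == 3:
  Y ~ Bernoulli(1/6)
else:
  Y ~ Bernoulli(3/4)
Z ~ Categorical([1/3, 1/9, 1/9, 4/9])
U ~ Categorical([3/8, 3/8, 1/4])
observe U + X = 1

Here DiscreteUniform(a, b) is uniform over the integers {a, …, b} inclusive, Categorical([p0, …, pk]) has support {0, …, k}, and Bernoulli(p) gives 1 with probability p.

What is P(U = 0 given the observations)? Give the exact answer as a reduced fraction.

Enumerate traces; 48 have nonzero weight after conditioning:
  (W=2, X=0, Y=0, Z=0, U=1) weight 1/192
  (W=2, X=0, Y=0, Z=1, U=1) weight 1/576
  (W=2, X=0, Y=0, Z=2, U=1) weight 1/576
  (W=2, X=0, Y=0, Z=3, U=1) weight 1/144
  (W=2, X=0, Y=1, Z=0, U=1) weight 1/64
  (W=2, X=0, Y=1, Z=1, U=1) weight 1/192
  (W=2, X=0, Y=1, Z=2, U=1) weight 1/192
  (W=2, X=0, Y=1, Z=3, U=1) weight 1/48
  (W=2, X=1, Y=0, Z=0, U=0) weight 1/192
  … 39 more
Group by U:
  weight(U=0) = 3/16
  weight(U=1) = 3/16
Total weight = 3/16 + 3/16 = 3/8
P(U=0 | obs) = 3/16 / 3/8 = 1/2
P(U=1 | obs) = 3/16 / 3/8 = 1/2

P(U = 0 | obs) = 1/2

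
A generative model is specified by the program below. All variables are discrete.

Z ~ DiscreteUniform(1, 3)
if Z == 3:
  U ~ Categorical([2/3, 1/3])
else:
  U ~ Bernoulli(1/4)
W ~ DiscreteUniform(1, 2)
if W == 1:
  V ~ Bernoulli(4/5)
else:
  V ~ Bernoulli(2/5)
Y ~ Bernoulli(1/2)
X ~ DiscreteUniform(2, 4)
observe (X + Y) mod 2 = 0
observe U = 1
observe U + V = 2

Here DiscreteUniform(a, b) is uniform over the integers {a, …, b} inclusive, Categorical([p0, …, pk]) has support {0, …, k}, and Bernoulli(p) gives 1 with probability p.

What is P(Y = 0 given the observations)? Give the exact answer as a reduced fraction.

P(Y = 0 | obs) = 2/3

Enumerate traces; 18 have nonzero weight after conditioning:
  (Z=1, U=1, W=1, V=1, Y=0, X=2) weight 1/180
  (Z=1, U=1, W=1, V=1, Y=0, X=4) weight 1/180
  (Z=1, U=1, W=1, V=1, Y=1, X=3) weight 1/180
  (Z=1, U=1, W=2, V=1, Y=0, X=2) weight 1/360
  (Z=1, U=1, W=2, V=1, Y=0, X=4) weight 1/360
  (Z=1, U=1, W=2, V=1, Y=1, X=3) weight 1/360
  (Z=2, U=1, W=1, V=1, Y=0, X=2) weight 1/180
  (Z=2, U=1, W=1, V=1, Y=0, X=4) weight 1/180
  … 10 more
Group by Y:
  weight(Y=0) = 1/18
  weight(Y=1) = 1/36
Total weight = 1/18 + 1/36 = 1/12
P(Y=0 | obs) = 1/18 / 1/12 = 2/3
P(Y=1 | obs) = 1/36 / 1/12 = 1/3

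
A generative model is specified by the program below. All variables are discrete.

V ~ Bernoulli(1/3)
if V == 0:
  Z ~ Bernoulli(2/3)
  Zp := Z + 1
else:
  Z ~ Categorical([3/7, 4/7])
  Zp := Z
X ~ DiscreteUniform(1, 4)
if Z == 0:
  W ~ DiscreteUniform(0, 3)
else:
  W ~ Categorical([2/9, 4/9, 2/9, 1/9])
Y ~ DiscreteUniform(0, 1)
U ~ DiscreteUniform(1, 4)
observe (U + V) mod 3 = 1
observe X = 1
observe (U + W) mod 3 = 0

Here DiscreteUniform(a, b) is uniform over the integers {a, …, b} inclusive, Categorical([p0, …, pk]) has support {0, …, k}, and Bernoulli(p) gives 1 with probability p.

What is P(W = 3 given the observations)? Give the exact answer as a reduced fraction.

Enumerate traces; 16 have nonzero weight after conditioning:
  (V=0, Z=0, X=1, W=2, Y=0, U=1) weight 1/576
  (V=0, Z=0, X=1, W=2, Y=0, U=4) weight 1/576
  (V=0, Z=0, X=1, W=2, Y=1, U=1) weight 1/576
  (V=0, Z=0, X=1, W=2, Y=1, U=4) weight 1/576
  (V=0, Z=1, X=1, W=2, Y=0, U=1) weight 1/324
  (V=0, Z=1, X=1, W=2, Y=0, U=4) weight 1/324
  (V=0, Z=1, X=1, W=2, Y=1, U=1) weight 1/324
  (V=0, Z=1, X=1, W=2, Y=1, U=4) weight 1/324
  (V=1, Z=0, X=1, W=0, Y=0, U=3) weight 1/896
  (V=1, Z=0, X=1, W=3, Y=0, U=3) weight 1/896
  … 6 more
Group by W:
  weight(W=0) = 59/12096
  weight(W=2) = 25/1296
  weight(W=3) = 43/12096
Total weight = 59/12096 + 25/1296 + 43/12096 = 503/18144
P(W=0 | obs) = 59/12096 / 503/18144 = 177/1006
P(W=2 | obs) = 25/1296 / 503/18144 = 350/503
P(W=3 | obs) = 43/12096 / 503/18144 = 129/1006

P(W = 3 | obs) = 129/1006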